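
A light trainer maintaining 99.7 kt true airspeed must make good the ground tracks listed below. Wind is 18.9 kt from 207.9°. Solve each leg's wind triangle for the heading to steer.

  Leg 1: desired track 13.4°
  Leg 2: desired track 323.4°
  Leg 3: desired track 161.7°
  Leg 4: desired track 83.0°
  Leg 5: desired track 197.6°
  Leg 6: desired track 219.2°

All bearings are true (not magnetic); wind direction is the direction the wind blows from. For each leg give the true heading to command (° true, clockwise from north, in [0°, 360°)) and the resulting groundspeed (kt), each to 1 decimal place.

Leg 1: desired track 13.4°; wind correction -2.7° → command heading 10.7°, groundspeed 117.9 kt
Leg 2: desired track 323.4°; wind correction -9.9° → command heading 313.5°, groundspeed 106.4 kt
Leg 3: desired track 161.7°; wind correction +7.9° → command heading 169.6°, groundspeed 85.7 kt
Leg 4: desired track 83.0°; wind correction +8.9° → command heading 91.9°, groundspeed 109.3 kt
Leg 5: desired track 197.6°; wind correction +1.9° → command heading 199.5°, groundspeed 81.0 kt
Leg 6: desired track 219.2°; wind correction -2.1° → command heading 217.1°, groundspeed 81.1 kt

Leg 1: heading=10.7°, groundspeed=117.9 kt
Leg 2: heading=313.5°, groundspeed=106.4 kt
Leg 3: heading=169.6°, groundspeed=85.7 kt
Leg 4: heading=91.9°, groundspeed=109.3 kt
Leg 5: heading=199.5°, groundspeed=81.0 kt
Leg 6: heading=217.1°, groundspeed=81.1 kt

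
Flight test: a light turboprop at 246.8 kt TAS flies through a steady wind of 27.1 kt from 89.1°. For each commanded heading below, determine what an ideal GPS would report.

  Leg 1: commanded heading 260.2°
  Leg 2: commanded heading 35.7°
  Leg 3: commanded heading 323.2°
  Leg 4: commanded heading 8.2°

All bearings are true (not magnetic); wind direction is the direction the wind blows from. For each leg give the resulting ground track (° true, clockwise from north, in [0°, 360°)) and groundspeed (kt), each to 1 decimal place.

Leg 1: track=261.1°, groundspeed=273.6 kt
Leg 2: track=30.3°, groundspeed=231.7 kt
Leg 3: track=318.4°, groundspeed=263.6 kt
Leg 4: track=1.9°, groundspeed=244.0 kt

Leg 1: heading 260.2°; drift +0.9° → track 261.1°, groundspeed 273.6 kt
Leg 2: heading 35.7°; drift -5.4° → track 30.3°, groundspeed 231.7 kt
Leg 3: heading 323.2°; drift -4.8° → track 318.4°, groundspeed 263.6 kt
Leg 4: heading 8.2°; drift -6.3° → track 1.9°, groundspeed 244.0 kt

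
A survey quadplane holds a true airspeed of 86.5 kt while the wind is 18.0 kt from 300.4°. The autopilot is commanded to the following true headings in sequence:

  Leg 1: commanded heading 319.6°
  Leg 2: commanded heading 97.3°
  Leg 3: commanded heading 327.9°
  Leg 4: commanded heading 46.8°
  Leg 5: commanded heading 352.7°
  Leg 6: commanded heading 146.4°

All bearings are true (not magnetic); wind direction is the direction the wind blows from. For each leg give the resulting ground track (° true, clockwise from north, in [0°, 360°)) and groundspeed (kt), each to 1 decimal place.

Leg 1: heading 319.6°; drift +4.9° → track 324.5°, groundspeed 69.8 kt
Leg 2: heading 97.3°; drift +3.9° → track 101.2°, groundspeed 103.3 kt
Leg 3: heading 327.9°; drift +6.7° → track 334.6°, groundspeed 71.0 kt
Leg 4: heading 46.8°; drift +10.7° → track 57.5°, groundspeed 93.2 kt
Leg 5: heading 352.7°; drift +10.7° → track 3.4°, groundspeed 76.8 kt
Leg 6: heading 146.4°; drift -4.4° → track 142.0°, groundspeed 103.0 kt

Leg 1: track=324.5°, groundspeed=69.8 kt
Leg 2: track=101.2°, groundspeed=103.3 kt
Leg 3: track=334.6°, groundspeed=71.0 kt
Leg 4: track=57.5°, groundspeed=93.2 kt
Leg 5: track=3.4°, groundspeed=76.8 kt
Leg 6: track=142.0°, groundspeed=103.0 kt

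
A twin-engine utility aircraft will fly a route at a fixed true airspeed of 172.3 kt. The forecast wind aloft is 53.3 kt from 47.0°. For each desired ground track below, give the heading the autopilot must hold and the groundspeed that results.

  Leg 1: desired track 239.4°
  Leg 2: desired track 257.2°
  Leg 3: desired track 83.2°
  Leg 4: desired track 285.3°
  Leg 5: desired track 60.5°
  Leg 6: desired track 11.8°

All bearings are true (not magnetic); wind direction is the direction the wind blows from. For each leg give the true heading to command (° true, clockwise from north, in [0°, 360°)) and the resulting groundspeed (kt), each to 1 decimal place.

Leg 1: desired track 239.4°; wind correction +3.8° → command heading 243.2°, groundspeed 224.0 kt
Leg 2: desired track 257.2°; wind correction +9.0° → command heading 266.2°, groundspeed 216.3 kt
Leg 3: desired track 83.2°; wind correction -10.5° → command heading 72.7°, groundspeed 126.4 kt
Leg 4: desired track 285.3°; wind correction +15.3° → command heading 300.6°, groundspeed 194.2 kt
Leg 5: desired track 60.5°; wind correction -4.1° → command heading 56.4°, groundspeed 120.0 kt
Leg 6: desired track 11.8°; wind correction +10.3° → command heading 22.1°, groundspeed 126.0 kt

Leg 1: heading=243.2°, groundspeed=224.0 kt
Leg 2: heading=266.2°, groundspeed=216.3 kt
Leg 3: heading=72.7°, groundspeed=126.4 kt
Leg 4: heading=300.6°, groundspeed=194.2 kt
Leg 5: heading=56.4°, groundspeed=120.0 kt
Leg 6: heading=22.1°, groundspeed=126.0 kt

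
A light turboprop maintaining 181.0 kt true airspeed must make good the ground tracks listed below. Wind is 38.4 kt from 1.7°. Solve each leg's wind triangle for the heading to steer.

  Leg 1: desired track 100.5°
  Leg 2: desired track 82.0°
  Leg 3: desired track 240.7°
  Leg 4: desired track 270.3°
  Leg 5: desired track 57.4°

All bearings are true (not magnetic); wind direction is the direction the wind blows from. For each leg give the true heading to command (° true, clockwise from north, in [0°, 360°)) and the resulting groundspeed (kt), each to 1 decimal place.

Leg 1: heading=88.4°, groundspeed=182.9 kt
Leg 2: heading=69.9°, groundspeed=170.5 kt
Leg 3: heading=251.2°, groundspeed=197.8 kt
Leg 4: heading=282.5°, groundspeed=177.8 kt
Leg 5: heading=47.3°, groundspeed=156.6 kt

Leg 1: desired track 100.5°; wind correction -12.1° → command heading 88.4°, groundspeed 182.9 kt
Leg 2: desired track 82.0°; wind correction -12.1° → command heading 69.9°, groundspeed 170.5 kt
Leg 3: desired track 240.7°; wind correction +10.5° → command heading 251.2°, groundspeed 197.8 kt
Leg 4: desired track 270.3°; wind correction +12.2° → command heading 282.5°, groundspeed 177.8 kt
Leg 5: desired track 57.4°; wind correction -10.1° → command heading 47.3°, groundspeed 156.6 kt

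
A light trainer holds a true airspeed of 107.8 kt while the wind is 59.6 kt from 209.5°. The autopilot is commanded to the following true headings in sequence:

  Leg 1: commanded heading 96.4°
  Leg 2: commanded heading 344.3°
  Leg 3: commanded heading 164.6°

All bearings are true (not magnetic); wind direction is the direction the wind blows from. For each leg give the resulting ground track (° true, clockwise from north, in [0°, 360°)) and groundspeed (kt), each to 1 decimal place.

Leg 1: track=73.7°, groundspeed=142.2 kt
Leg 2: track=0.1°, groundspeed=155.7 kt
Leg 3: track=131.9°, groundspeed=77.9 kt

Leg 1: heading 96.4°; drift -22.7° → track 73.7°, groundspeed 142.2 kt
Leg 2: heading 344.3°; drift +15.8° → track 0.1°, groundspeed 155.7 kt
Leg 3: heading 164.6°; drift -32.7° → track 131.9°, groundspeed 77.9 kt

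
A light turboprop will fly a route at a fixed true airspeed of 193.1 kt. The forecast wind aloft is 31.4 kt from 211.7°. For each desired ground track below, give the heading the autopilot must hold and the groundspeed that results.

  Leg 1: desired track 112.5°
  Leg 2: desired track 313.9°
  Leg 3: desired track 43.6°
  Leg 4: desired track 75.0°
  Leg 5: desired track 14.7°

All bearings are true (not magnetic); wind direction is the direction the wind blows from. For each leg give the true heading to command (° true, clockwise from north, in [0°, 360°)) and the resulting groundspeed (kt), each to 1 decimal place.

Leg 1: heading=121.7°, groundspeed=195.6 kt
Leg 2: heading=304.8°, groundspeed=197.3 kt
Leg 3: heading=45.5°, groundspeed=223.7 kt
Leg 4: heading=81.4°, groundspeed=214.7 kt
Leg 5: heading=12.0°, groundspeed=222.9 kt

Leg 1: desired track 112.5°; wind correction +9.2° → command heading 121.7°, groundspeed 195.6 kt
Leg 2: desired track 313.9°; wind correction -9.1° → command heading 304.8°, groundspeed 197.3 kt
Leg 3: desired track 43.6°; wind correction +1.9° → command heading 45.5°, groundspeed 223.7 kt
Leg 4: desired track 75.0°; wind correction +6.4° → command heading 81.4°, groundspeed 214.7 kt
Leg 5: desired track 14.7°; wind correction -2.7° → command heading 12.0°, groundspeed 222.9 kt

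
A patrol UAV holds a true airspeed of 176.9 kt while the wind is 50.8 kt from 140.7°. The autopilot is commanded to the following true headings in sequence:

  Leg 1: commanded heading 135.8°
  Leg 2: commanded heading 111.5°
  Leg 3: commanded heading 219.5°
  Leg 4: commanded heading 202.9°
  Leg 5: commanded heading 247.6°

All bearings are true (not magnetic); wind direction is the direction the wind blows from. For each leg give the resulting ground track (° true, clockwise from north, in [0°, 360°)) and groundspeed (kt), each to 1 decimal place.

Leg 1: heading 135.8°; drift -2.0° → track 133.8°, groundspeed 126.4 kt
Leg 2: heading 111.5°; drift -10.6° → track 100.9°, groundspeed 134.9 kt
Leg 3: heading 219.5°; drift +16.6° → track 236.1°, groundspeed 174.3 kt
Leg 4: heading 202.9°; drift +16.3° → track 219.2°, groundspeed 159.7 kt
Leg 5: heading 247.6°; drift +14.2° → track 261.8°, groundspeed 197.7 kt

Leg 1: track=133.8°, groundspeed=126.4 kt
Leg 2: track=100.9°, groundspeed=134.9 kt
Leg 3: track=236.1°, groundspeed=174.3 kt
Leg 4: track=219.2°, groundspeed=159.7 kt
Leg 5: track=261.8°, groundspeed=197.7 kt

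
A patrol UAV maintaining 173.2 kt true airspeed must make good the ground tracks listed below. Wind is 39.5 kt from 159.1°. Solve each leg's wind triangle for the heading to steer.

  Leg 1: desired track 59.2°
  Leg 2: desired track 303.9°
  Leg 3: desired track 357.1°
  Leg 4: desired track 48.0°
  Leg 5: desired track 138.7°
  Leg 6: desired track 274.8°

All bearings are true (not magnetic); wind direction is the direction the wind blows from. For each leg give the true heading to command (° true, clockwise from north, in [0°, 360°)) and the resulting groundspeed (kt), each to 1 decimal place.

Leg 1: heading=72.2°, groundspeed=175.6 kt
Leg 2: heading=296.3°, groundspeed=204.0 kt
Leg 3: heading=1.1°, groundspeed=210.3 kt
Leg 4: heading=60.3°, groundspeed=183.5 kt
Leg 5: heading=143.3°, groundspeed=135.6 kt
Leg 6: heading=262.9°, groundspeed=186.6 kt

Leg 1: desired track 59.2°; wind correction +13.0° → command heading 72.2°, groundspeed 175.6 kt
Leg 2: desired track 303.9°; wind correction -7.6° → command heading 296.3°, groundspeed 204.0 kt
Leg 3: desired track 357.1°; wind correction +4.0° → command heading 1.1°, groundspeed 210.3 kt
Leg 4: desired track 48.0°; wind correction +12.3° → command heading 60.3°, groundspeed 183.5 kt
Leg 5: desired track 138.7°; wind correction +4.6° → command heading 143.3°, groundspeed 135.6 kt
Leg 6: desired track 274.8°; wind correction -11.9° → command heading 262.9°, groundspeed 186.6 kt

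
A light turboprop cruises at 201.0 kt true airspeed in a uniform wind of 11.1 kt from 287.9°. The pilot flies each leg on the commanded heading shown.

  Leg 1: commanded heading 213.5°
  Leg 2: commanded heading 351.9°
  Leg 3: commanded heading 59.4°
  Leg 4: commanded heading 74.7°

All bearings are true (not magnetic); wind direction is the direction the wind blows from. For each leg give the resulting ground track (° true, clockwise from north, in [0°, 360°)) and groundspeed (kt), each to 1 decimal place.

Leg 1: heading 213.5°; drift -3.1° → track 210.4°, groundspeed 198.3 kt
Leg 2: heading 351.9°; drift +2.9° → track 354.8°, groundspeed 196.4 kt
Leg 3: heading 59.4°; drift +2.3° → track 61.7°, groundspeed 208.5 kt
Leg 4: heading 74.7°; drift +1.7° → track 76.4°, groundspeed 210.4 kt

Leg 1: track=210.4°, groundspeed=198.3 kt
Leg 2: track=354.8°, groundspeed=196.4 kt
Leg 3: track=61.7°, groundspeed=208.5 kt
Leg 4: track=76.4°, groundspeed=210.4 kt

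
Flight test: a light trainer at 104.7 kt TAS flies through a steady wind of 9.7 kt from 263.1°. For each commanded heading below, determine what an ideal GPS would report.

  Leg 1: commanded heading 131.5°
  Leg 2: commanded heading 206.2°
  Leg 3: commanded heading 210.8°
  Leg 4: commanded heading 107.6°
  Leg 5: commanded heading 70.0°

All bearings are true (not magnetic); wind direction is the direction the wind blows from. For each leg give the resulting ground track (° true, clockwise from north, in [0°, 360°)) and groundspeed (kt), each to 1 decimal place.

Leg 1: track=127.8°, groundspeed=111.4 kt
Leg 2: track=201.5°, groundspeed=99.7 kt
Leg 3: track=206.4°, groundspeed=99.1 kt
Leg 4: track=105.6°, groundspeed=113.6 kt
Leg 5: track=71.1°, groundspeed=114.2 kt

Leg 1: heading 131.5°; drift -3.7° → track 127.8°, groundspeed 111.4 kt
Leg 2: heading 206.2°; drift -4.7° → track 201.5°, groundspeed 99.7 kt
Leg 3: heading 210.8°; drift -4.4° → track 206.4°, groundspeed 99.1 kt
Leg 4: heading 107.6°; drift -2.0° → track 105.6°, groundspeed 113.6 kt
Leg 5: heading 70.0°; drift +1.1° → track 71.1°, groundspeed 114.2 kt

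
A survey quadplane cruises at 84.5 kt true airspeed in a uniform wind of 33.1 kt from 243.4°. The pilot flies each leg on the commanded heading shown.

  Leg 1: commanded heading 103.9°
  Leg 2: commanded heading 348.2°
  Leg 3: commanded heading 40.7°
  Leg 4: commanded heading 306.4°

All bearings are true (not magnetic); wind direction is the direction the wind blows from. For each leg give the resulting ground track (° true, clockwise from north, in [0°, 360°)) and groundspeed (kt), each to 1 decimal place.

Leg 1: heading 103.9°; drift -11.1° → track 92.8°, groundspeed 111.8 kt
Leg 2: heading 348.2°; drift +19.0° → track 7.2°, groundspeed 98.3 kt
Leg 3: heading 40.7°; drift +6.3° → track 47.0°, groundspeed 115.7 kt
Leg 4: heading 306.4°; drift +23.0° → track 329.4°, groundspeed 75.5 kt

Leg 1: track=92.8°, groundspeed=111.8 kt
Leg 2: track=7.2°, groundspeed=98.3 kt
Leg 3: track=47.0°, groundspeed=115.7 kt
Leg 4: track=329.4°, groundspeed=75.5 kt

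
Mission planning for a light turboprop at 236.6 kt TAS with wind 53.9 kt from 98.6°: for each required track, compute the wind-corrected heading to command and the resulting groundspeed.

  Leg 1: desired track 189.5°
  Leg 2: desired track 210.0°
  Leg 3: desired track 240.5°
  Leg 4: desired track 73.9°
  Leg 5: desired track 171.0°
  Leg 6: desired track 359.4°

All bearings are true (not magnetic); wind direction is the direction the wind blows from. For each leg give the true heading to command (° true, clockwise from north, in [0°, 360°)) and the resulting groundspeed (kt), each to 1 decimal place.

Leg 1: desired track 189.5°; wind correction -13.2° → command heading 176.3°, groundspeed 231.2 kt
Leg 2: desired track 210.0°; wind correction -12.2° → command heading 197.8°, groundspeed 250.9 kt
Leg 3: desired track 240.5°; wind correction -8.1° → command heading 232.4°, groundspeed 276.7 kt
Leg 4: desired track 73.9°; wind correction +5.5° → command heading 79.4°, groundspeed 186.6 kt
Leg 5: desired track 171.0°; wind correction -12.5° → command heading 158.5°, groundspeed 214.7 kt
Leg 6: desired track 359.4°; wind correction +13.0° → command heading 12.4°, groundspeed 239.2 kt

Leg 1: heading=176.3°, groundspeed=231.2 kt
Leg 2: heading=197.8°, groundspeed=250.9 kt
Leg 3: heading=232.4°, groundspeed=276.7 kt
Leg 4: heading=79.4°, groundspeed=186.6 kt
Leg 5: heading=158.5°, groundspeed=214.7 kt
Leg 6: heading=12.4°, groundspeed=239.2 kt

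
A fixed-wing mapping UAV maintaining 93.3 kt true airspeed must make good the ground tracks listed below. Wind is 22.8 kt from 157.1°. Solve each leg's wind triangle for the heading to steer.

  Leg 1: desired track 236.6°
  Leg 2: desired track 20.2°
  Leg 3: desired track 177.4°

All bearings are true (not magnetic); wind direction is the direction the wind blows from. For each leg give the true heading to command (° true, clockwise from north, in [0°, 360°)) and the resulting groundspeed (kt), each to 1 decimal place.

Leg 1: heading=222.7°, groundspeed=86.4 kt
Leg 2: heading=29.8°, groundspeed=108.6 kt
Leg 3: heading=172.5°, groundspeed=71.6 kt

Leg 1: desired track 236.6°; wind correction -13.9° → command heading 222.7°, groundspeed 86.4 kt
Leg 2: desired track 20.2°; wind correction +9.6° → command heading 29.8°, groundspeed 108.6 kt
Leg 3: desired track 177.4°; wind correction -4.9° → command heading 172.5°, groundspeed 71.6 kt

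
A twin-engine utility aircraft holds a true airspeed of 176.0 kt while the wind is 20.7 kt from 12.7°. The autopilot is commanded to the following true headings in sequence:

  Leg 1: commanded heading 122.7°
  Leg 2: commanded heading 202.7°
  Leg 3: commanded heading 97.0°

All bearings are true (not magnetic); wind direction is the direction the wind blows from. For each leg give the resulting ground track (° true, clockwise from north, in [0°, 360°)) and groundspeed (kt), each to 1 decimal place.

Leg 1: track=128.8°, groundspeed=184.1 kt
Leg 2: track=201.7°, groundspeed=196.4 kt
Leg 3: track=103.8°, groundspeed=175.2 kt

Leg 1: heading 122.7°; drift +6.1° → track 128.8°, groundspeed 184.1 kt
Leg 2: heading 202.7°; drift -1.0° → track 201.7°, groundspeed 196.4 kt
Leg 3: heading 97.0°; drift +6.8° → track 103.8°, groundspeed 175.2 kt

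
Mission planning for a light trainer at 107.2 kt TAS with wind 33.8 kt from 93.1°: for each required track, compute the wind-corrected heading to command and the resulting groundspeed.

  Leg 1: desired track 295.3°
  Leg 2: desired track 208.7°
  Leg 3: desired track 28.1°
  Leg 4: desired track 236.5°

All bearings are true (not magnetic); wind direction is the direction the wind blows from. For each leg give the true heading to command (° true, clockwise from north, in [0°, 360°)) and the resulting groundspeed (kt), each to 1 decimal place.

Leg 1: heading=302.1°, groundspeed=137.7 kt
Leg 2: heading=192.2°, groundspeed=117.4 kt
Leg 3: heading=44.7°, groundspeed=88.4 kt
Leg 4: heading=225.7°, groundspeed=132.4 kt

Leg 1: desired track 295.3°; wind correction +6.8° → command heading 302.1°, groundspeed 137.7 kt
Leg 2: desired track 208.7°; wind correction -16.5° → command heading 192.2°, groundspeed 117.4 kt
Leg 3: desired track 28.1°; wind correction +16.6° → command heading 44.7°, groundspeed 88.4 kt
Leg 4: desired track 236.5°; wind correction -10.8° → command heading 225.7°, groundspeed 132.4 kt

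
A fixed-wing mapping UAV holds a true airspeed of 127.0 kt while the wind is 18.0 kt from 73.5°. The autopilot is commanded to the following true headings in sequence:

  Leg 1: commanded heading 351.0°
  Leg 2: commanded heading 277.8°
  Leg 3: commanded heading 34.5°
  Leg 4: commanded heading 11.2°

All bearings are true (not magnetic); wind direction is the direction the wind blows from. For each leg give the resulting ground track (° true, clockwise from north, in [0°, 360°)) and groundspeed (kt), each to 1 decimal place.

Leg 1: track=342.9°, groundspeed=125.9 kt
Leg 2: track=274.8°, groundspeed=143.6 kt
Leg 3: track=28.8°, groundspeed=113.6 kt
Leg 4: track=3.5°, groundspeed=119.7 kt

Leg 1: heading 351.0°; drift -8.1° → track 342.9°, groundspeed 125.9 kt
Leg 2: heading 277.8°; drift -3.0° → track 274.8°, groundspeed 143.6 kt
Leg 3: heading 34.5°; drift -5.7° → track 28.8°, groundspeed 113.6 kt
Leg 4: heading 11.2°; drift -7.7° → track 3.5°, groundspeed 119.7 kt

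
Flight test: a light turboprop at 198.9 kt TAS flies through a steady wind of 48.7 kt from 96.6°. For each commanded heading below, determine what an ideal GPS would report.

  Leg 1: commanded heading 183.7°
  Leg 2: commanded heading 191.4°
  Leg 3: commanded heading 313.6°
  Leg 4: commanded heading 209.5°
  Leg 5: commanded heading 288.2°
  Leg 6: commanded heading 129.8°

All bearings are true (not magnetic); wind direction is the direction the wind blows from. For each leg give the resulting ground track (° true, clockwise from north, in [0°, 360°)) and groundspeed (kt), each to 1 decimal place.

Leg 1: heading 183.7°; drift +13.9° → track 197.6°, groundspeed 202.4 kt
Leg 2: heading 191.4°; drift +13.4° → track 204.8°, groundspeed 208.7 kt
Leg 3: heading 313.6°; drift -7.0° → track 306.6°, groundspeed 239.6 kt
Leg 4: heading 209.5°; drift +11.6° → track 221.1°, groundspeed 222.4 kt
Leg 5: heading 288.2°; drift -2.3° → track 285.9°, groundspeed 246.8 kt
Leg 6: heading 129.8°; drift +9.6° → track 139.4°, groundspeed 160.4 kt

Leg 1: track=197.6°, groundspeed=202.4 kt
Leg 2: track=204.8°, groundspeed=208.7 kt
Leg 3: track=306.6°, groundspeed=239.6 kt
Leg 4: track=221.1°, groundspeed=222.4 kt
Leg 5: track=285.9°, groundspeed=246.8 kt
Leg 6: track=139.4°, groundspeed=160.4 kt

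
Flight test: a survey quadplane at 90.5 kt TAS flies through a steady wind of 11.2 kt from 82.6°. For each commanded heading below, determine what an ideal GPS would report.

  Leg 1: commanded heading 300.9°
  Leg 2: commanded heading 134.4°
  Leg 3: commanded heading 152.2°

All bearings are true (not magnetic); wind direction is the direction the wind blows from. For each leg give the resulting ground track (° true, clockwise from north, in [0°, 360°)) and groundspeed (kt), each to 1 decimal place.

Leg 1: heading 300.9°; drift -4.0° → track 296.9°, groundspeed 99.5 kt
Leg 2: heading 134.4°; drift +6.0° → track 140.4°, groundspeed 84.0 kt
Leg 3: heading 152.2°; drift +6.9° → track 159.1°, groundspeed 87.2 kt

Leg 1: track=296.9°, groundspeed=99.5 kt
Leg 2: track=140.4°, groundspeed=84.0 kt
Leg 3: track=159.1°, groundspeed=87.2 kt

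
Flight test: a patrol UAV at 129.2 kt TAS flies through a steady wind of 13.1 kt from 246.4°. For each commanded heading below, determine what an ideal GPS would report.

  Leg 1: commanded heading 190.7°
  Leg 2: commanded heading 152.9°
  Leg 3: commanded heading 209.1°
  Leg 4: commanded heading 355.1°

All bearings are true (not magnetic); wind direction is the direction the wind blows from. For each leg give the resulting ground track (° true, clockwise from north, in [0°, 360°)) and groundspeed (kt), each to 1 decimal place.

Leg 1: track=185.6°, groundspeed=122.3 kt
Leg 2: track=147.2°, groundspeed=130.7 kt
Leg 3: track=205.3°, groundspeed=119.0 kt
Leg 4: track=0.4°, groundspeed=134.0 kt

Leg 1: heading 190.7°; drift -5.1° → track 185.6°, groundspeed 122.3 kt
Leg 2: heading 152.9°; drift -5.7° → track 147.2°, groundspeed 130.7 kt
Leg 3: heading 209.1°; drift -3.8° → track 205.3°, groundspeed 119.0 kt
Leg 4: heading 355.1°; drift +5.3° → track 0.4°, groundspeed 134.0 kt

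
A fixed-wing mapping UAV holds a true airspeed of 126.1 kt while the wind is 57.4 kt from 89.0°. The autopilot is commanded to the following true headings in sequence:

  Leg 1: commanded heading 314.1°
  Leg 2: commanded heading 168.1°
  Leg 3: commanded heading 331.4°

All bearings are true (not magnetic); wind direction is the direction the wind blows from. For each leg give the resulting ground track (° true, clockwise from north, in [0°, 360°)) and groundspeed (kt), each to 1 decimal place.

Leg 1: track=300.4°, groundspeed=171.5 kt
Leg 2: track=194.2°, groundspeed=128.3 kt
Leg 3: track=313.0°, groundspeed=160.9 kt

Leg 1: heading 314.1°; drift -13.7° → track 300.4°, groundspeed 171.5 kt
Leg 2: heading 168.1°; drift +26.1° → track 194.2°, groundspeed 128.3 kt
Leg 3: heading 331.4°; drift -18.4° → track 313.0°, groundspeed 160.9 kt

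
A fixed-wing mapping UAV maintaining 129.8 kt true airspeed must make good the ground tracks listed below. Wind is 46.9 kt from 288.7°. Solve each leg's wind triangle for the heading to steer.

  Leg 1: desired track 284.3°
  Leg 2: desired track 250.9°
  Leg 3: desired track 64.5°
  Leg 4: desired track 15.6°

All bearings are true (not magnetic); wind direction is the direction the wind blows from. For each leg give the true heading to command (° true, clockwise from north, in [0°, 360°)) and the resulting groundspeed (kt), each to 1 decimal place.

Leg 1: desired track 284.3°; wind correction +1.6° → command heading 285.9°, groundspeed 83.0 kt
Leg 2: desired track 250.9°; wind correction +12.8° → command heading 263.7°, groundspeed 89.5 kt
Leg 3: desired track 64.5°; wind correction -14.6° → command heading 49.9°, groundspeed 159.2 kt
Leg 4: desired track 15.6°; wind correction -21.1° → command heading 354.5°, groundspeed 118.5 kt

Leg 1: heading=285.9°, groundspeed=83.0 kt
Leg 2: heading=263.7°, groundspeed=89.5 kt
Leg 3: heading=49.9°, groundspeed=159.2 kt
Leg 4: heading=354.5°, groundspeed=118.5 kt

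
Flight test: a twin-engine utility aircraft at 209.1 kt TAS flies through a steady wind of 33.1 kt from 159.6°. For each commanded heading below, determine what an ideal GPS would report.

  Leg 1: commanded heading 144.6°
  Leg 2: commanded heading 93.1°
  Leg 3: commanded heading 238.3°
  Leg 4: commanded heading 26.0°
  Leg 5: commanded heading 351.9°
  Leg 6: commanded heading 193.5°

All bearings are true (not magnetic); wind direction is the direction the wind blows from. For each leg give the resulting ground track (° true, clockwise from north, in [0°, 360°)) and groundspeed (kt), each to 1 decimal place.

Leg 1: track=141.8°, groundspeed=177.3 kt
Leg 2: track=84.3°, groundspeed=198.2 kt
Leg 3: track=247.4°, groundspeed=205.2 kt
Leg 4: track=20.1°, groundspeed=233.2 kt
Leg 5: track=350.2°, groundspeed=241.5 kt
Leg 6: track=199.3°, groundspeed=182.6 kt

Leg 1: heading 144.6°; drift -2.8° → track 141.8°, groundspeed 177.3 kt
Leg 2: heading 93.1°; drift -8.8° → track 84.3°, groundspeed 198.2 kt
Leg 3: heading 238.3°; drift +9.1° → track 247.4°, groundspeed 205.2 kt
Leg 4: heading 26.0°; drift -5.9° → track 20.1°, groundspeed 233.2 kt
Leg 5: heading 351.9°; drift -1.7° → track 350.2°, groundspeed 241.5 kt
Leg 6: heading 193.5°; drift +5.8° → track 199.3°, groundspeed 182.6 kt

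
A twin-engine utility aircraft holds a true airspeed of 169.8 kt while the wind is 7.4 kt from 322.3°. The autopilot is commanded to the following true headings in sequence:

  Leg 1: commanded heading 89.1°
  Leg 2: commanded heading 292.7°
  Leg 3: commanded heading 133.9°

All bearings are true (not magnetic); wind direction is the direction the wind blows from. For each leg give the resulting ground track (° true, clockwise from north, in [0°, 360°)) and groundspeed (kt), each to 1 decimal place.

Leg 1: heading 89.1°; drift +1.9° → track 91.0°, groundspeed 174.3 kt
Leg 2: heading 292.7°; drift -1.3° → track 291.4°, groundspeed 163.4 kt
Leg 3: heading 133.9°; drift +0.3° → track 134.2°, groundspeed 177.1 kt

Leg 1: track=91.0°, groundspeed=174.3 kt
Leg 2: track=291.4°, groundspeed=163.4 kt
Leg 3: track=134.2°, groundspeed=177.1 kt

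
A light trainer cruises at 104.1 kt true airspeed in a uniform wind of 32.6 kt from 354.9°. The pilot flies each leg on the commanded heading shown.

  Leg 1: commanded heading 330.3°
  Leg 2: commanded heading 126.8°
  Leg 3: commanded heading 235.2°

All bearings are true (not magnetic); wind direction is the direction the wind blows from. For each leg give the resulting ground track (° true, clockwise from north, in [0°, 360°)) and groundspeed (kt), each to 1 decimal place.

Leg 1: heading 330.3°; drift -10.3° → track 320.0°, groundspeed 75.7 kt
Leg 2: heading 126.8°; drift +10.9° → track 137.7°, groundspeed 128.2 kt
Leg 3: heading 235.2°; drift -13.3° → track 221.9°, groundspeed 123.5 kt

Leg 1: track=320.0°, groundspeed=75.7 kt
Leg 2: track=137.7°, groundspeed=128.2 kt
Leg 3: track=221.9°, groundspeed=123.5 kt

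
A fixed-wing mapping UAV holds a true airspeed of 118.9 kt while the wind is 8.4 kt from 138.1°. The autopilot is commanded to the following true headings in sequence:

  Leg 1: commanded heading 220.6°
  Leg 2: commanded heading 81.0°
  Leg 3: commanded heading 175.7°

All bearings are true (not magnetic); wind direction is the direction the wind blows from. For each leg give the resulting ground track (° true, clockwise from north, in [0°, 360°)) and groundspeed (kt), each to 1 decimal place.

Leg 1: heading 220.6°; drift +4.0° → track 224.6°, groundspeed 118.1 kt
Leg 2: heading 81.0°; drift -3.5° → track 77.5°, groundspeed 114.6 kt
Leg 3: heading 175.7°; drift +2.6° → track 178.3°, groundspeed 112.4 kt

Leg 1: track=224.6°, groundspeed=118.1 kt
Leg 2: track=77.5°, groundspeed=114.6 kt
Leg 3: track=178.3°, groundspeed=112.4 kt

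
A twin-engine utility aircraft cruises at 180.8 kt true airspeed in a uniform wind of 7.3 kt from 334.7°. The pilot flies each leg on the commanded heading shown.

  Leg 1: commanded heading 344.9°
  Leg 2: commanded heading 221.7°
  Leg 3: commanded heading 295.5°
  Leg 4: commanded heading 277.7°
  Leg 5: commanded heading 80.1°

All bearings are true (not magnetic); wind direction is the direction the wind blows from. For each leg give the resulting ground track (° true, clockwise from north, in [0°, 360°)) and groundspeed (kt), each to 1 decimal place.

Leg 1: heading 344.9°; drift +0.4° → track 345.3°, groundspeed 173.6 kt
Leg 2: heading 221.7°; drift -2.1° → track 219.6°, groundspeed 183.8 kt
Leg 3: heading 295.5°; drift -1.5° → track 294.0°, groundspeed 175.2 kt
Leg 4: heading 277.7°; drift -2.0° → track 275.7°, groundspeed 176.9 kt
Leg 5: heading 80.1°; drift +2.2° → track 82.3°, groundspeed 182.9 kt

Leg 1: track=345.3°, groundspeed=173.6 kt
Leg 2: track=219.6°, groundspeed=183.8 kt
Leg 3: track=294.0°, groundspeed=175.2 kt
Leg 4: track=275.7°, groundspeed=176.9 kt
Leg 5: track=82.3°, groundspeed=182.9 kt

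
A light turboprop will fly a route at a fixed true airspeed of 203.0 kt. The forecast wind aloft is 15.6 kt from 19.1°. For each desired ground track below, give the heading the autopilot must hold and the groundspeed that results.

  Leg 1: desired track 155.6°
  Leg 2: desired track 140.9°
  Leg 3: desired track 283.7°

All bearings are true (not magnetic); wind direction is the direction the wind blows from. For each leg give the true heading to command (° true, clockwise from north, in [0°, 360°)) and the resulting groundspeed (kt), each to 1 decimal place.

Leg 1: heading=152.6°, groundspeed=214.0 kt
Leg 2: heading=137.2°, groundspeed=210.8 kt
Leg 3: heading=288.1°, groundspeed=203.9 kt

Leg 1: desired track 155.6°; wind correction -3.0° → command heading 152.6°, groundspeed 214.0 kt
Leg 2: desired track 140.9°; wind correction -3.7° → command heading 137.2°, groundspeed 210.8 kt
Leg 3: desired track 283.7°; wind correction +4.4° → command heading 288.1°, groundspeed 203.9 kt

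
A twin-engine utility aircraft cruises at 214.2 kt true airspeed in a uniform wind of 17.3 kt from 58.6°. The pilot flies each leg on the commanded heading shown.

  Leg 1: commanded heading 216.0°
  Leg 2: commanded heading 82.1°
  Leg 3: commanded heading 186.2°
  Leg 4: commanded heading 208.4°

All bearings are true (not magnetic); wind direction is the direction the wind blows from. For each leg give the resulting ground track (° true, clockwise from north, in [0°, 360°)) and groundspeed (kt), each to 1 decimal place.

Leg 1: heading 216.0°; drift +1.7° → track 217.7°, groundspeed 230.3 kt
Leg 2: heading 82.1°; drift +2.0° → track 84.1°, groundspeed 198.5 kt
Leg 3: heading 186.2°; drift +3.5° → track 189.7°, groundspeed 225.2 kt
Leg 4: heading 208.4°; drift +2.2° → track 210.6°, groundspeed 229.3 kt

Leg 1: track=217.7°, groundspeed=230.3 kt
Leg 2: track=84.1°, groundspeed=198.5 kt
Leg 3: track=189.7°, groundspeed=225.2 kt
Leg 4: track=210.6°, groundspeed=229.3 kt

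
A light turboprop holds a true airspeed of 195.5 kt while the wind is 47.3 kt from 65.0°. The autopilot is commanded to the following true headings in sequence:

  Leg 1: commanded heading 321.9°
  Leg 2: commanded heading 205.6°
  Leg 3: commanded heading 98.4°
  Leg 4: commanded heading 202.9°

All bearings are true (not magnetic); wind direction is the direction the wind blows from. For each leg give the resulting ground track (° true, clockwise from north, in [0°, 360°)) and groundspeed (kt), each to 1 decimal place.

Leg 1: track=309.3°, groundspeed=211.3 kt
Leg 2: track=213.0°, groundspeed=234.0 kt
Leg 3: track=107.9°, groundspeed=158.2 kt
Leg 4: track=210.7°, groundspeed=232.8 kt

Leg 1: heading 321.9°; drift -12.6° → track 309.3°, groundspeed 211.3 kt
Leg 2: heading 205.6°; drift +7.4° → track 213.0°, groundspeed 234.0 kt
Leg 3: heading 98.4°; drift +9.5° → track 107.9°, groundspeed 158.2 kt
Leg 4: heading 202.9°; drift +7.8° → track 210.7°, groundspeed 232.8 kt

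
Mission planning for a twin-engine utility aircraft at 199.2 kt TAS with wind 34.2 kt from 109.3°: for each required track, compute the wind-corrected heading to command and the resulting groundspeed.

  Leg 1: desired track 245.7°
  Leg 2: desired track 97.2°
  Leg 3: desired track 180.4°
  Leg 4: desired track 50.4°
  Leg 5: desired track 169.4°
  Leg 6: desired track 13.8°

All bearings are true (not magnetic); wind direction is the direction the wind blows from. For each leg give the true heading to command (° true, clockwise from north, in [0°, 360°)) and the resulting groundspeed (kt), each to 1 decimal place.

Leg 1: desired track 245.7°; wind correction -6.8° → command heading 238.9°, groundspeed 222.6 kt
Leg 2: desired track 97.2°; wind correction +2.1° → command heading 99.3°, groundspeed 165.6 kt
Leg 3: desired track 180.4°; wind correction -9.3° → command heading 171.1°, groundspeed 185.5 kt
Leg 4: desired track 50.4°; wind correction +8.5° → command heading 58.9°, groundspeed 179.4 kt
Leg 5: desired track 169.4°; wind correction -8.6° → command heading 160.8°, groundspeed 179.9 kt
Leg 6: desired track 13.8°; wind correction +9.8° → command heading 23.6°, groundspeed 199.5 kt

Leg 1: heading=238.9°, groundspeed=222.6 kt
Leg 2: heading=99.3°, groundspeed=165.6 kt
Leg 3: heading=171.1°, groundspeed=185.5 kt
Leg 4: heading=58.9°, groundspeed=179.4 kt
Leg 5: heading=160.8°, groundspeed=179.9 kt
Leg 6: heading=23.6°, groundspeed=199.5 kt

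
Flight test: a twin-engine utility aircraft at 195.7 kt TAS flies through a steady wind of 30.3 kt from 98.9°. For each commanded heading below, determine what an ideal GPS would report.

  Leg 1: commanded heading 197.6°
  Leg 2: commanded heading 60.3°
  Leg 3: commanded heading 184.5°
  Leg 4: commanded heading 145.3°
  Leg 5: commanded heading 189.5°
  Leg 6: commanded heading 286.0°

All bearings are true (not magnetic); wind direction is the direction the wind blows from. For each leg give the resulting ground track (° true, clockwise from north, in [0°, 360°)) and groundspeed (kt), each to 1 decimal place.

Leg 1: track=206.1°, groundspeed=202.5 kt
Leg 2: track=54.0°, groundspeed=173.1 kt
Leg 3: track=193.4°, groundspeed=195.7 kt
Leg 4: track=152.5°, groundspeed=176.2 kt
Leg 5: track=198.3°, groundspeed=198.3 kt
Leg 6: track=285.0°, groundspeed=225.8 kt

Leg 1: heading 197.6°; drift +8.5° → track 206.1°, groundspeed 202.5 kt
Leg 2: heading 60.3°; drift -6.3° → track 54.0°, groundspeed 173.1 kt
Leg 3: heading 184.5°; drift +8.9° → track 193.4°, groundspeed 195.7 kt
Leg 4: heading 145.3°; drift +7.2° → track 152.5°, groundspeed 176.2 kt
Leg 5: heading 189.5°; drift +8.8° → track 198.3°, groundspeed 198.3 kt
Leg 6: heading 286.0°; drift -1.0° → track 285.0°, groundspeed 225.8 kt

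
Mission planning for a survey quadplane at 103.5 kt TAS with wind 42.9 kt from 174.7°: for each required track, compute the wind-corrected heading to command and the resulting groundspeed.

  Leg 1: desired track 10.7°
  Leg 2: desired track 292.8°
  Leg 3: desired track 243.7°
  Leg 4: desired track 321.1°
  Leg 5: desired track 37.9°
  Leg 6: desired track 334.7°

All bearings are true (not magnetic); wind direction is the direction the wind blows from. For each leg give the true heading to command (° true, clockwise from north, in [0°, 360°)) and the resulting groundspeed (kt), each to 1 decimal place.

Leg 1: desired track 10.7°; wind correction +6.6° → command heading 17.3°, groundspeed 144.1 kt
Leg 2: desired track 292.8°; wind correction -21.4° → command heading 271.4°, groundspeed 116.5 kt
Leg 3: desired track 243.7°; wind correction -22.8° → command heading 220.9°, groundspeed 80.1 kt
Leg 4: desired track 321.1°; wind correction -13.3° → command heading 307.8°, groundspeed 136.5 kt
Leg 5: desired track 37.9°; wind correction +16.5° → command heading 54.4°, groundspeed 130.5 kt
Leg 6: desired track 334.7°; wind correction -8.1° → command heading 326.6°, groundspeed 142.8 kt

Leg 1: heading=17.3°, groundspeed=144.1 kt
Leg 2: heading=271.4°, groundspeed=116.5 kt
Leg 3: heading=220.9°, groundspeed=80.1 kt
Leg 4: heading=307.8°, groundspeed=136.5 kt
Leg 5: heading=54.4°, groundspeed=130.5 kt
Leg 6: heading=326.6°, groundspeed=142.8 kt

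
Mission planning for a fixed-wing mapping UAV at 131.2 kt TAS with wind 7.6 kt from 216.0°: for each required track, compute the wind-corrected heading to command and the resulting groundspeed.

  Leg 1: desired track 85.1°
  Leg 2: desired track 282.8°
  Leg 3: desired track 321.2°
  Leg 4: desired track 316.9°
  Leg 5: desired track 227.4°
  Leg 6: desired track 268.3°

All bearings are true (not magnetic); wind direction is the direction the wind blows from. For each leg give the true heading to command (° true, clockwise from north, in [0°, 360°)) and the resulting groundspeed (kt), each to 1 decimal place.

Leg 1: desired track 85.1°; wind correction +2.5° → command heading 87.6°, groundspeed 136.1 kt
Leg 2: desired track 282.8°; wind correction -3.1° → command heading 279.7°, groundspeed 128.0 kt
Leg 3: desired track 321.2°; wind correction -3.2° → command heading 318.0°, groundspeed 133.0 kt
Leg 4: desired track 316.9°; wind correction -3.3° → command heading 313.6°, groundspeed 132.4 kt
Leg 5: desired track 227.4°; wind correction -0.7° → command heading 226.7°, groundspeed 123.7 kt
Leg 6: desired track 268.3°; wind correction -2.6° → command heading 265.7°, groundspeed 126.4 kt

Leg 1: heading=87.6°, groundspeed=136.1 kt
Leg 2: heading=279.7°, groundspeed=128.0 kt
Leg 3: heading=318.0°, groundspeed=133.0 kt
Leg 4: heading=313.6°, groundspeed=132.4 kt
Leg 5: heading=226.7°, groundspeed=123.7 kt
Leg 6: heading=265.7°, groundspeed=126.4 kt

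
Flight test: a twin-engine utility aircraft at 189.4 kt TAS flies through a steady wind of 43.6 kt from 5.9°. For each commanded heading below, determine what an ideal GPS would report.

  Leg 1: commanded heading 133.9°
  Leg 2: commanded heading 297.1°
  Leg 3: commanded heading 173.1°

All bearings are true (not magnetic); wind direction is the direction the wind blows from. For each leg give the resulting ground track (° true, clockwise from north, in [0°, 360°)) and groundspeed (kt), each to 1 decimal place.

Leg 1: track=142.9°, groundspeed=219.0 kt
Leg 2: track=283.9°, groundspeed=178.3 kt
Leg 3: track=175.5°, groundspeed=232.1 kt

Leg 1: heading 133.9°; drift +9.0° → track 142.9°, groundspeed 219.0 kt
Leg 2: heading 297.1°; drift -13.2° → track 283.9°, groundspeed 178.3 kt
Leg 3: heading 173.1°; drift +2.4° → track 175.5°, groundspeed 232.1 kt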